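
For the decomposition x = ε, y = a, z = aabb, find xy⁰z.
aabb

Given x = '', y = 'a', z = 'aabb' and i = 0:

xy^0z = x + y·y·...·y (0 times) + z
       = '' + 'a'^0 + 'aabb'
       = '' + '' + 'aabb'
       = 'aabb'

The pumped string is 'aabb' with length 4.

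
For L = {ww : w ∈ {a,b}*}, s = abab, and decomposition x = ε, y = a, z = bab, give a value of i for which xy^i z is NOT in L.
i = 2

xy²z = ε · aa · bab = aabab; aabab has odd length 5, so it cannot be written as ww and is not in L.
(Other choices also work, e.g. i = 0, 3; only i = 1 is guaranteed to stay in L since xy¹z = s.)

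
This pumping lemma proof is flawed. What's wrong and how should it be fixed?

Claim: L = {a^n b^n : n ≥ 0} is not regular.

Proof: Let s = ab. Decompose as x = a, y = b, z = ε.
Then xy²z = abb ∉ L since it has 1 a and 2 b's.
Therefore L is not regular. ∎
Error: The string s = ab might be shorter than the pumping length p.

Correction: Choose s = a^p b^p to ensure |s| ≥ p. Also, the decomposition is wrong: with |xy| ≤ p, y cannot include b's when s starts with p a's.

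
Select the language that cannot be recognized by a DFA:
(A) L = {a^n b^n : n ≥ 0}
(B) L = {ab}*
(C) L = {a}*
(A) {a^n b^n : n ≥ 0}

(A) L = {a^n b^n : n ≥ 0} is NOT regular.

The pumping lemma can be used to prove this:
After pumping, the number of a's and b's become unequal

The other languages are regular because they can be recognized by finite automata.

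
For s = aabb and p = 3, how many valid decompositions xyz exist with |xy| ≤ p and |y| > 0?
6

For s = 'aabb' with pumping length p = 3:

Constraints: |xy| ≤ 3, |y| > 0

Valid decompositions (|xy| ≤ p, |y| ≥ 1):
  • x='', y='a', z='abb'
  • x='a', y='a', z='bb'
  • x='', y='aa', z='bb'
  • x='aa', y='b', z='b'
  • x='a', y='ab', z='b'
  • x='', y='aab', z='b'

Total count: 6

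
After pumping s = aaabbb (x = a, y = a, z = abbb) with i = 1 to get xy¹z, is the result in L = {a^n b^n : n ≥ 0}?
Yes

xy¹z = a · a · abbb = aaabbb.
aaabbb = a^3 b^3 has equal counts (3 = 3), so it is in L.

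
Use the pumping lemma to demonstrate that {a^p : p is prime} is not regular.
Assume for contradiction that L is regular, and let p ≥ 1 be the pumping length given by the pumping lemma.
Choose a prime q with q ≥ p (one exists because there are infinitely many primes) and let s = a^q. Then s ∈ L and |s| = q ≥ p.
By the pumping lemma, s = xyz for some x, y, z with |xy| ≤ p, |y| ≥ 1, and xy^i z ∈ L for every i ≥ 0.
Here y = a^k for some k with 1 ≤ k ≤ p, and xy^i z = a^(q + (i − 1)k) for every i ≥ 0.

Take i = q + 1: |xy^(q+1) z| = q + qk = q(k + 1).
Both factors satisfy q ≥ 2 and k + 1 ≥ 2, so q(k + 1) is composite, and xy^(q+1) z ∉ L.

This contradicts the pumping lemma, which requires xy^i z ∈ L for all i ≥ 0.
Hence L = {a^p : p is prime} is not regular. ∎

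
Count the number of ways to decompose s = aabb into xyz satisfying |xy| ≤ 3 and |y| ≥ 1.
6

For s = 'aabb' with pumping length p = 3:

Constraints: |xy| ≤ 3, |y| > 0

Valid decompositions (|xy| ≤ p, |y| ≥ 1):
  • x='', y='a', z='abb'
  • x='a', y='a', z='bb'
  • x='', y='aa', z='bb'
  • x='aa', y='b', z='b'
  • x='a', y='ab', z='b'
  • x='', y='aab', z='b'

Total count: 6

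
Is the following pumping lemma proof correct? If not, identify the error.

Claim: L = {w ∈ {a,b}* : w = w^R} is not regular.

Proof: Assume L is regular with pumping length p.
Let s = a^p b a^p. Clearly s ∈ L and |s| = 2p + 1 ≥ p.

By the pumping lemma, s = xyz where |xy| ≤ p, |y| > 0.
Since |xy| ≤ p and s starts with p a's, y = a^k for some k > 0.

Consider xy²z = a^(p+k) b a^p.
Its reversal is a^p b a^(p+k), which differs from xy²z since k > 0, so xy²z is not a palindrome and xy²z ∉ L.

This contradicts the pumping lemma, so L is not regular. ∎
The proof is correct.

This proof is valid because:
1. s = a^p b a^p is in L and is chosen in terms of p, so |s| ≥ p holds for every p
2. The decomposition analysis is correct: |xy| ≤ p forces y to lie inside the leading a's
3. The contradiction is valid: a^(p+k) b a^p has more a's before the b than after it, so it is not a palindrome
4. The conclusion follows logically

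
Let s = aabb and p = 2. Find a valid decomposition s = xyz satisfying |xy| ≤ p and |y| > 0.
x = '', y = 'aa', z = 'bb'

For s = aabb and p = 2, one valid decomposition is:
- x = '' (length 0)
- y = 'aa' (length 2)
- z = 'bb' (length 2)

Verification:
- xyz = '' + 'aa' + 'bb' = aabb ✓
- |xy| = 2 ≤ 2 ✓
- |y| = 2 > 0 ✓

All pumping lemma constraints are satisfied.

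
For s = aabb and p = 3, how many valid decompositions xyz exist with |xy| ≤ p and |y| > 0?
6

For s = 'aabb' with pumping length p = 3:

Constraints: |xy| ≤ 3, |y| > 0

Valid decompositions (|xy| ≤ p, |y| ≥ 1):
  • x='', y='a', z='abb'
  • x='a', y='a', z='bb'
  • x='', y='aa', z='bb'
  • x='aa', y='b', z='b'
  • x='a', y='ab', z='b'
  • x='', y='aab', z='b'

Total count: 6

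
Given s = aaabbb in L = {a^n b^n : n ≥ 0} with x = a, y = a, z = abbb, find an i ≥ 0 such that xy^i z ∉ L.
i = 2

xy²z = a · aa · abbb = aaaabbb; aaaabbb has 4 a's and 3 b's; 4 ≠ 3, so it is not in L.
(Other choices also work, e.g. i = 0, 3; only i = 1 is guaranteed to stay in L since xy¹z = s.)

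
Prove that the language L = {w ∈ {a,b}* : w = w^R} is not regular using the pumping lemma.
Assume for contradiction that L is regular, and let p ≥ 1 be the pumping length given by the pumping lemma.
Choose s = a^p b a^p. Then s ∈ L (it reads the same in both directions) and |s| = 2p + 1 ≥ p.
By the pumping lemma, s = xyz for some x, y, z with |xy| ≤ p, |y| ≥ 1, and xy^i z ∈ L for every i ≥ 0.
Since |xy| ≤ p and the first p symbols of s are all a's, y = a^k for some k with 1 ≤ k ≤ p.

Take i = 0: xy⁰z = a^(p − k) b a^p.
Its reversal is a^p b a^(p − k). These differ because the block of a's before the unique b has length p − k in one and p in the other, and p − k ≠ p since k ≥ 1. So xy⁰z is not a palindrome, i.e. xy⁰z ∉ L.

This contradicts the pumping lemma, which requires xy^i z ∈ L for all i ≥ 0.
Hence L = {w ∈ {a,b}* : w = w^R} is not regular. ∎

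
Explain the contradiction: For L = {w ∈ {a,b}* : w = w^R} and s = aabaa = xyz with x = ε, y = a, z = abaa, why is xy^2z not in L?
xy²z = aaabaa ∉ L

Pumping with i = 2 replaces y = a by y² = aa:
- Original: s = xyz = aabaa; aabaa reversed is aabaa, the same string, so it is a palindrome and is in L
- Pumped: xy²z = ε · aa · abaa = aaabaa
- aaabaa reversed is aabaaa ≠ aaabaa, so it is not a palindrome and is not in L

The pumping lemma would require xy²z ∈ L, so this decomposition yields a contradiction.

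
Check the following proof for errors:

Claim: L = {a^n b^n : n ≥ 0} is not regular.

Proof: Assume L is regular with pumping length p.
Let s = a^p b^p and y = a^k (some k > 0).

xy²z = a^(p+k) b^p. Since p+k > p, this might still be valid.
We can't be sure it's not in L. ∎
The proof is INCORRECT.

Error: The conclusion is wrong.
xy²z = a^(p+k) b^p is definitely NOT in L because the number of a's (p+k) ≠ number of b's (p).
The proof incorrectly doubts what is actually a valid contradiction.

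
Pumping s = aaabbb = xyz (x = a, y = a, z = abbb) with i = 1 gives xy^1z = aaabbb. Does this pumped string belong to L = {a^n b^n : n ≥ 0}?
Yes

xy¹z = a · a · abbb = aaabbb.
aaabbb = a^3 b^3 has equal counts (3 = 3), so it is in L.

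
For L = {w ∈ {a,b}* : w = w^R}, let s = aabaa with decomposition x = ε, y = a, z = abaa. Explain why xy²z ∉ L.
xy²z = aaabaa ∉ L

Pumping with i = 2 replaces y = a by y² = aa:
- Original: s = xyz = aabaa; aabaa reversed is aabaa, the same string, so it is a palindrome and is in L
- Pumped: xy²z = ε · aa · abaa = aaabaa
- aaabaa reversed is aabaaa ≠ aaabaa, so it is not a palindrome and is not in L

The pumping lemma would require xy²z ∈ L, so this decomposition yields a contradiction.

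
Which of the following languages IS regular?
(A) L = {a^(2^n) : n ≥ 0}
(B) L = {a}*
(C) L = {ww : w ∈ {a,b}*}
(B) {a}*

(B) L = {a}* is regular.

This can be recognized by a finite automaton (DFA/NFA).
Regular expressions like {a}* define regular languages.

The other choices are not regular:
- {ww : w ∈ {a,b}*}: After pumping, the two halves no longer match
- {a^(2^n) : n ≥ 0}: After pumping, length is no longer a power of 2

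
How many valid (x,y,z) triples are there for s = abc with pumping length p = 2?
3

For s = 'abc' with pumping length p = 2:

Constraints: |xy| ≤ 2, |y| > 0

Valid decompositions (|xy| ≤ p, |y| ≥ 1):
  • x='', y='a', z='bc'
  • x='a', y='b', z='c'
  • x='', y='ab', z='c'

Total count: 3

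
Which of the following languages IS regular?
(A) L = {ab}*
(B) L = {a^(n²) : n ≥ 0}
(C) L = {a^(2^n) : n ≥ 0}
(A) {ab}*

(A) L = {ab}* is regular.

This can be recognized by a finite automaton (DFA/NFA).
Regular expressions like {ab}* define regular languages.

The other choices are not regular:
- {a^(2^n) : n ≥ 0}: After pumping, length is no longer a power of 2
- {a^(n²) : n ≥ 0}: After pumping, length is no longer a perfect square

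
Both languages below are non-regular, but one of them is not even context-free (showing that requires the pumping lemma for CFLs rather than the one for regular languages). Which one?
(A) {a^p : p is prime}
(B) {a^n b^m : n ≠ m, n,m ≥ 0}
(A) {a^p : p is prime}

(A) {a^p : p is prime} requires the CFL pumping lemma.

- {a^n b^m : n ≠ m, n,m ≥ 0} is context-free (but not regular)
  • Can be shown non-regular with the regular pumping lemma
  • After pumping a's, we can make n = m

- {a^p : p is prime} is NOT context-free
  • Requires the CFL pumping lemma to prove
  • The CFL pumping lemma also fails because prime gaps are unbounded

The CFL pumping lemma is "stronger" in that it can prove non-membership
in the larger class of context-free languages.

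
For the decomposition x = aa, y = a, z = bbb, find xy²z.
aaaabbb

Given x = 'aa', y = 'a', z = 'bbb' and i = 2:

xy^2z = x + y·y·...·y (2 times) + z
       = 'aa' + 'a'^2 + 'bbb'
       = 'aa' + 'aa' + 'bbb'
       = 'aaaabbb'

The pumped string is 'aaaabbb' with length 7.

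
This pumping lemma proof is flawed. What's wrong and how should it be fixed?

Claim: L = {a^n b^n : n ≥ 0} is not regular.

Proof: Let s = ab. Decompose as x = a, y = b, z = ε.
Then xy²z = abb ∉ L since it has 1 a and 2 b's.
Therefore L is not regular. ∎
Error: The string s = ab might be shorter than the pumping length p.

Correction: Choose s = a^p b^p to ensure |s| ≥ p. Also, the decomposition is wrong: with |xy| ≤ p, y cannot include b's when s starts with p a's.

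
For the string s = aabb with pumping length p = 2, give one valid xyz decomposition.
x = '', y = 'a', z = 'abb'

For s = aabb and p = 2, one valid decomposition is:
- x = '' (length 0)
- y = 'a' (length 1)
- z = 'abb' (length 3)

Verification:
- xyz = '' + 'a' + 'abb' = aabb ✓
- |xy| = 1 ≤ 2 ✓
- |y| = 1 > 0 ✓

All pumping lemma constraints are satisfied.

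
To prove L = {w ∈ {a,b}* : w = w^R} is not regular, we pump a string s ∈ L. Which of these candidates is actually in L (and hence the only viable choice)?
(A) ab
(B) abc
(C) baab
(C) baab

The pumping lemma is applied to a string s that lies in L, so first check membership of each option:
- (A) ab reversed is ba ≠ ab, so it is not a palindrome and is not in L ✗
- (B) abc reversed is cba ≠ abc, so it is not a palindrome and is not in L ✗
- (C) baab reversed is baab, the same string, so it is a palindrome and is in L ✓

Only (C) baab is in L, so it is the only candidate that could play the role of s.
(In a complete proof one picks s in terms of the pumping length p so that |s| ≥ p is guaranteed; a fixed string like baab illustrates the shape of such an s.)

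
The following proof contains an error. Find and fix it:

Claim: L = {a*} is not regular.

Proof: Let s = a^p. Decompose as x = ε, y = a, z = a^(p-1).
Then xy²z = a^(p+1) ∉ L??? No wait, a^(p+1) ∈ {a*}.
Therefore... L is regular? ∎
Error: The proof attempts to show a*  is not regular, but a* IS regular!

Correction: a* is a regular language (recognized by a simple DFA with one accepting state and self-loop on 'a'). The pumping lemma can only prove non-regularity, not regularity. For regular languages, pumping always works.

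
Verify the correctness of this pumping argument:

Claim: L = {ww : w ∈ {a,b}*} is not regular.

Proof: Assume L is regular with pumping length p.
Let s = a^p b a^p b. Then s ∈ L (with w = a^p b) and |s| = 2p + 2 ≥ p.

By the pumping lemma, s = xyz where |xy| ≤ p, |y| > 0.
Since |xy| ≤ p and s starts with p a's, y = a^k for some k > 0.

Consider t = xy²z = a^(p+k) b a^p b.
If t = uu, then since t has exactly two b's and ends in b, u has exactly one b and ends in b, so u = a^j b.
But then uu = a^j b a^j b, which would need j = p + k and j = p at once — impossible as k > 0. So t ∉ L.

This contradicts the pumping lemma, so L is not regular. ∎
The proof is correct.

This proof is valid because:
1. s = a^p b a^p b is in L and is chosen in terms of p, so |s| ≥ p holds for every p
2. The decomposition analysis is correct: |xy| ≤ p forces y to lie inside the leading a's
3. The contradiction is valid: the argument shows a^(p+k) b a^p b cannot be split into two equal halves
4. The conclusion follows logically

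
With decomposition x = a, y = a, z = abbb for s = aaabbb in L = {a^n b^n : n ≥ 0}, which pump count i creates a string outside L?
i = 0

xy⁰z = a · ε · abbb = aabbb; aabbb has 2 a's and 3 b's; 2 ≠ 3, so it is not in L.
(Other choices also work, e.g. i = 2, 3; only i = 1 is guaranteed to stay in L since xy¹z = s.)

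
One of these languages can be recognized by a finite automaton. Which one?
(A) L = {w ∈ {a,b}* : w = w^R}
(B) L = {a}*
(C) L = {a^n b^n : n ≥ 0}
(B) {a}*

(B) L = {a}* is regular.

This can be recognized by a finite automaton (DFA/NFA).
Regular expressions like {a}* define regular languages.

The other choices are not regular:
- {w ∈ {a,b}* : w = w^R}: After pumping, the string is no longer symmetric
- {a^n b^n : n ≥ 0}: After pumping, the number of a's and b's become unequal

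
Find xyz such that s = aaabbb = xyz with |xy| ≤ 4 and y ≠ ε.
x = 'aa', y = 'a', z = 'bbb'

For s = aaabbb and p = 4, one valid decomposition is:
- x = 'aa' (length 2)
- y = 'a' (length 1)
- z = 'bbb' (length 3)

Verification:
- xyz = 'aa' + 'a' + 'bbb' = aaabbb ✓
- |xy| = 3 ≤ 4 ✓
- |y| = 1 > 0 ✓

All pumping lemma constraints are satisfied.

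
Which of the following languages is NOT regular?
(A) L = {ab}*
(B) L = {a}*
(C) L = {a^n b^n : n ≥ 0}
(C) {a^n b^n : n ≥ 0}

(C) L = {a^n b^n : n ≥ 0} is NOT regular.

The pumping lemma can be used to prove this:
After pumping, the number of a's and b's become unequal

The other languages are regular because they can be recognized by finite automata.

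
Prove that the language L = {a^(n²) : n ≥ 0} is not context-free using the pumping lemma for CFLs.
Assume for contradiction that L is context-free, and let p ≥ 1 be the pumping length given by the pumping lemma for CFLs.
Choose s = a^(p²). Then s ∈ L and |s| = p² ≥ p.
By the CFL pumping lemma, s = uvxyz for some u, v, x, y, z with |vxy| ≤ p, |vy| ≥ 1, and uv^i xy^i z ∈ L for every i ≥ 0.
All symbols are a's, so only lengths matter: let k = |vy|, with 1 ≤ k ≤ |vxy| ≤ p.

Take i = 2: |uv²xy²z| = p² + k, and p² < p² + k ≤ p² + p < (p + 1)².
So the length lies strictly between consecutive squares and is not a perfect square; uv²xy²z ∉ L.

This contradicts the CFL pumping lemma, which requires uv^i xy^i z ∈ L for all i ≥ 0.
Hence L = {a^(n²) : n ≥ 0} is not context-free. ∎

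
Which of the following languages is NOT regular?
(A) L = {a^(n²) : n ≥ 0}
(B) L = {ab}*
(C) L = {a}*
(A) {a^(n²) : n ≥ 0}

(A) L = {a^(n²) : n ≥ 0} is NOT regular.

The pumping lemma can be used to prove this:
After pumping, length is no longer a perfect square

The other languages are regular because they can be recognized by finite automata.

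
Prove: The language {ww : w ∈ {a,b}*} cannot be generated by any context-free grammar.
Assume for contradiction that L is context-free, and let p ≥ 1 be the pumping length given by the pumping lemma for CFLs.
Choose s = a^p b^p a^p b^p. Then s ∈ L (take w = a^p b^p) and |s| = 4p ≥ p.
By the CFL pumping lemma, s = uvxyz for some u, v, x, y, z with |vxy| ≤ p, |vy| ≥ 1, and uv^i xy^i z ∈ L for every i ≥ 0.

Write s as four blocks A₁ B₁ A₂ B₂ with A₁ = A₂ = a^p and B₁ = B₂ = b^p. Since |vxy| ≤ p, the window vxy lies inside at most two adjacent blocks. Take i = 0 and let t = uxz, so |t| = 4p − |vy| with 1 ≤ |vy| ≤ p. If |t| is odd, t ∉ L immediately, so assume |vy| is even (hence |vy| ≥ 2) and |t|/2 = 2p − |vy|/2, which satisfies p ≤ |t|/2 ≤ 2p − 1.

Case 1 (vxy inside A₁B₁): t = a^(p−j) b^(p−l) a^p b^p with j + l = |vy|. The second half of t has length < 2p, so it is a suffix of the trailing a^p b^p and ends in b; the first half is a^(p−j) b^(p−l) a^((j+l)/2), which ends in a because (j+l)/2 ≥ 1. The halves differ, so t ∉ L.

Case 2 (vxy inside B₁A₂, straddling the middle): t = a^p b^(p−j) a^(p−l) b^p with j + l = |vy|. If t = ww, then w is a prefix of t of length ≥ p, so w begins with a^p; and w is a suffix of t of length ≥ p, so w ends with b^p. That forces |w| ≥ 2p, contradicting |w| = |t|/2 ≤ 2p − 1. So t ∉ L.

Case 3 (vxy inside A₂B₂): t = a^p b^p a^(p−j) b^(p−l) with j + l = |vy|. The first half of t is a prefix of a^p b^p, so it begins with a; the second half is b^((j+l)/2) a^(p−j) b^(p−l), which begins with b. The halves differ, so t ∉ L.

In every case uv⁰xy⁰z = uxz ∉ L.

This contradicts the CFL pumping lemma, which requires uv^i xy^i z ∈ L for all i ≥ 0.
Hence L = {ww : w ∈ {a,b}*} is not context-free. ∎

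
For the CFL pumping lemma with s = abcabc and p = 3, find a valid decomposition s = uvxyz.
u='ab', v='c', x='a', y='b', z='c'

For s = abcabc with pumping length p = 3:

One valid decomposition:
- u = 'ab'
- v = 'c'
- x = 'a'
- y = 'b'
- z = 'c'

Verification:
- uvxyz = 'ab' + 'c' + 'a' + 'b' + 'c' = abcabc ✓
- |vxy| = |'cab'| = 3 ≤ 3 ✓
- |vy| = |'cb'| = 2 > 0 ✓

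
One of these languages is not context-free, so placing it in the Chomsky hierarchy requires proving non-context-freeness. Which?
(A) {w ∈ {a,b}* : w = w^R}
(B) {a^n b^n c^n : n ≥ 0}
(B) {a^n b^n c^n : n ≥ 0}

(B) {a^n b^n c^n : n ≥ 0} requires the CFL pumping lemma.

- {w ∈ {a,b}* : w = w^R} is context-free (but not regular)
  • Can be shown non-regular with the regular pumping lemma
  • After pumping, the string is no longer symmetric

- {a^n b^n c^n : n ≥ 0} is NOT context-free
  • Requires the CFL pumping lemma to prove
  • Cannot maintain three equal counts simultaneously

The CFL pumping lemma is "stronger" in that it can prove non-membership
in the larger class of context-free languages.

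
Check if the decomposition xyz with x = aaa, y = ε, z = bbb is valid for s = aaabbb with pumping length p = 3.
Violated: |y| > 0

The decomposition x = aaa, y = ε, z = bbb for s = aaabbb with p = 3
violates the constraint: |y| > 0

|y| = 0, but the pumping lemma requires |y| > 0 (y must be non-empty).

Pumping lemma constraints:
1. xyz = s (decomposition is valid)
2. |xy| ≤ p
3. |y| > 0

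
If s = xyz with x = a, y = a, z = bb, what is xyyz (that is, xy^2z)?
aaabb

Given x = 'a', y = 'a', z = 'bb' and i = 2:

xy^2z = x + y·y·...·y (2 times) + z
       = 'a' + 'a'^2 + 'bb'
       = 'a' + 'aa' + 'bb'
       = 'aaabb'

The pumped string is 'aaabb' with length 5.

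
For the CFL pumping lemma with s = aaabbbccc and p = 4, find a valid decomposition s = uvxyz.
u='aa', v='a', x='bb', y='b', z='ccc'

For s = aaabbbccc with pumping length p = 4:

One valid decomposition:
- u = 'aa'
- v = 'a'
- x = 'bb'
- y = 'b'
- z = 'ccc'

Verification:
- uvxyz = 'aa' + 'a' + 'bb' + 'b' + 'ccc' = aaabbbccc ✓
- |vxy| = |'abbb'| = 4 ≤ 4 ✓
- |vy| = |'ab'| = 2 > 0 ✓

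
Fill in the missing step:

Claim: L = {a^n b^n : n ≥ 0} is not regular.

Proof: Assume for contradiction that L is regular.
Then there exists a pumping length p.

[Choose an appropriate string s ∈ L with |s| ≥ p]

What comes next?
s = a^p b^p

This string is in L (has equal a's and b's) and has length 2p ≥ p.
Any decomposition xyz with |xy| ≤ p means y consists only of a's,
so pumping will unbalance the counts.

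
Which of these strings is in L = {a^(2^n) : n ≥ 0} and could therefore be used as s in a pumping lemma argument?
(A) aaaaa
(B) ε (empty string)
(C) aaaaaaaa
(C) aaaaaaaa

The pumping lemma is applied to a string s that lies in L, so first check membership of each option:
- (A) aaaaa has length 5, strictly between 2^2 = 4 and 2^3 = 8, so it is not in L ✗
- (B) ε has length 0, which is not a power of 2, so it is not in L ✗
- (C) aaaaaaaa has length 8 = 2^3, so it is in L ✓

Only (C) aaaaaaaa is in L, so it is the only candidate that could play the role of s.
(In a complete proof one picks s in terms of the pumping length p so that |s| ≥ p is guaranteed; a fixed string like aaaaaaaa illustrates the shape of such an s.)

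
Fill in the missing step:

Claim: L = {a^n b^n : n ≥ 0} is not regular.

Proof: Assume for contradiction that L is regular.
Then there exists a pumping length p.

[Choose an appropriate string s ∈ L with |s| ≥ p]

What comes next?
s = a^p b^p

This string is in L (has equal a's and b's) and has length 2p ≥ p.
Any decomposition xyz with |xy| ≤ p means y consists only of a's,
so pumping will unbalance the counts.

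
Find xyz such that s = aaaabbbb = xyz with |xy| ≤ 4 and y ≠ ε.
x = 'aaa', y = 'a', z = 'bbbb'

For s = aaaabbbb and p = 4, one valid decomposition is:
- x = 'aaa' (length 3)
- y = 'a' (length 1)
- z = 'bbbb' (length 4)

Verification:
- xyz = 'aaa' + 'a' + 'bbbb' = aaaabbbb ✓
- |xy| = 4 ≤ 4 ✓
- |y| = 1 > 0 ✓

All pumping lemma constraints are satisfied.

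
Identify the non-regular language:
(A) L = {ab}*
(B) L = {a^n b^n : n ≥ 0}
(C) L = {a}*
(B) {a^n b^n : n ≥ 0}

(B) L = {a^n b^n : n ≥ 0} is NOT regular.

The pumping lemma can be used to prove this:
After pumping, the number of a's and b's become unequal

The other languages are regular because they can be recognized by finite automata.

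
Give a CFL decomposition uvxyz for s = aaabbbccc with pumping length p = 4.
u='aa', v='a', x='bb', y='b', z='ccc'

For s = aaabbbccc with pumping length p = 4:

One valid decomposition:
- u = 'aa'
- v = 'a'
- x = 'bb'
- y = 'b'
- z = 'ccc'

Verification:
- uvxyz = 'aa' + 'a' + 'bb' + 'b' + 'ccc' = aaabbbccc ✓
- |vxy| = |'abbb'| = 4 ≤ 4 ✓
- |vy| = |'ab'| = 2 > 0 ✓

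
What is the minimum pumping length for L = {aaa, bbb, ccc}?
p = 4

For a finite language L, the pumping lemma holds vacuously if p > max|s| for s ∈ L.

The longest string in L = {aaa, bbb, ccc} has length 3.
If p = 4, then no string s ∈ L has |s| ≥ p, so the condition is vacuously true.

The minimum pumping length is p = 4.

Why no smaller p works: for any p ≤ 3, the longest string s ∈ L has |s| = 3 ≥ p, so it would
have to be pumpable; but pumping up (i = 2, 3, ...) produces ever longer strings, which cannot all lie in the
finite language L. So the pumping property fails for every p ≤ 3.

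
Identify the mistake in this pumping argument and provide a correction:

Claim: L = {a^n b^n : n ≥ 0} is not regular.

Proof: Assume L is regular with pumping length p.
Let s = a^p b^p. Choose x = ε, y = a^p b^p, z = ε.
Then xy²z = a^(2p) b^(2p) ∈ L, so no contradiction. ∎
Error: The decomposition violates |xy| ≤ p. With y = a^p b^p, |xy| = |y| = 2p > p. (The proof also miscomputes xy²z, which would be a^p b^p a^p b^p rather than a^(2p) b^(2p), and it wrongly treats one harmless decomposition as settling the matter — the prover does not get to choose the decomposition.)

Correction: The pumping lemma requires |xy| ≤ p, and the argument must handle every decomposition satisfying |xy| ≤ p, |y| ≥ 1. Since s starts with p a's, any such y consists only of a's, say y = a^k with k ≥ 1. Then xy²z = a^(p+k) b^p has unequal numbers of a's and b's, so xy²z ∉ L — the required contradiction.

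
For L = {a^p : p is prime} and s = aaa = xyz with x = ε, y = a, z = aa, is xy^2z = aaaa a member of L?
No

xy²z = ε · aa · aa = aaaa.
aaaa has length 4 = 2 × 2, which is not prime, so it is not in L.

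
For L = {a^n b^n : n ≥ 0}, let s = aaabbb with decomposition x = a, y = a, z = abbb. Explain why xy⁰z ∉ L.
xy⁰z = aabbb ∉ L

Pumping with i = 0 replaces y = a by y⁰ = ε:
- Original: s = xyz = aaabbb; aaabbb = a^3 b^3 has equal counts (3 = 3), so it is in L
- Pumped: xy⁰z = a · ε · abbb = aabbb
- aabbb has 2 a's and 3 b's; 2 ≠ 3, so it is not in L

The pumping lemma would require xy⁰z ∈ L, so this decomposition yields a contradiction.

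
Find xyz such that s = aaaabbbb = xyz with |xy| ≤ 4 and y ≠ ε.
x = 'aaa', y = 'a', z = 'bbbb'

For s = aaaabbbb and p = 4, one valid decomposition is:
- x = 'aaa' (length 3)
- y = 'a' (length 1)
- z = 'bbbb' (length 4)

Verification:
- xyz = 'aaa' + 'a' + 'bbbb' = aaaabbbb ✓
- |xy| = 4 ≤ 4 ✓
- |y| = 1 > 0 ✓

All pumping lemma constraints are satisfied.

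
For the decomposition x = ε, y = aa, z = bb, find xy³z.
aaaaaabb

Given x = '', y = 'aa', z = 'bb' and i = 3:

xy^3z = x + y·y·...·y (3 times) + z
       = '' + 'aa'^3 + 'bb'
       = '' + 'aaaaaa' + 'bb'
       = 'aaaaaabb'

The pumped string is 'aaaaaabb' with length 8.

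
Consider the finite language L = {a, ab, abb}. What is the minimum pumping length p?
p = 4

For a finite language L, the pumping lemma holds vacuously if p > max|s| for s ∈ L.

The longest string in L = {a, ab, abb} has length 3.
If p = 4, then no string s ∈ L has |s| ≥ p, so the condition is vacuously true.

The minimum pumping length is p = 4.

Why no smaller p works: for any p ≤ 3, the longest string s ∈ L has |s| = 3 ≥ p, so it would
have to be pumpable; but pumping up (i = 2, 3, ...) produces ever longer strings, which cannot all lie in the
finite language L. So the pumping property fails for every p ≤ 3.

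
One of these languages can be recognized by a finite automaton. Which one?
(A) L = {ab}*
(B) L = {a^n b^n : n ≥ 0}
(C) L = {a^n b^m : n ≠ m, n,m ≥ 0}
(A) {ab}*

(A) L = {ab}* is regular.

This can be recognized by a finite automaton (DFA/NFA).
Regular expressions like {ab}* define regular languages.

The other choices are not regular:
- {a^n b^n : n ≥ 0}: After pumping, the number of a's and b's become unequal
- {a^n b^m : n ≠ m, n,m ≥ 0}: After pumping a's, we can make n = m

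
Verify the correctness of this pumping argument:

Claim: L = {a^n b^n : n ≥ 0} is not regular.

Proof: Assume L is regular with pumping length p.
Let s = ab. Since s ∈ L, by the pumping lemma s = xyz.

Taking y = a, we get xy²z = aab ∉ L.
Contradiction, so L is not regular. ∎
The proof is INCORRECT.

Error: The string s = ab may be shorter than p.
The pumping lemma only applies to strings with |s| ≥ p, and p is not under our control.
We must choose s in terms of p, e.g. s = a^p b^p, to ensure |s| ≥ p.
(The proof also fixes one particular y; a valid argument must handle every decomposition with |xy| ≤ p and |y| ≥ 1 — for s = a^p b^p this forces y = a^k, and then xy²z = a^(p+k) b^p ∉ L.)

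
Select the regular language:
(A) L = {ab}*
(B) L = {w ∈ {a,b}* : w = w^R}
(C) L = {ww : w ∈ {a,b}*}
(A) {ab}*

(A) L = {ab}* is regular.

This can be recognized by a finite automaton (DFA/NFA).
Regular expressions like {ab}* define regular languages.

The other choices are not regular:
- {ww : w ∈ {a,b}*}: After pumping, the two halves no longer match
- {w ∈ {a,b}* : w = w^R}: After pumping, the string is no longer symmetric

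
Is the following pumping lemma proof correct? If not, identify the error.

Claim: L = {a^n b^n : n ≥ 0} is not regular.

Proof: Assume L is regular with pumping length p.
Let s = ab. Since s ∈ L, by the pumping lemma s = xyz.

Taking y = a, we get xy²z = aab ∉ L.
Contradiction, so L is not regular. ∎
The proof is INCORRECT.

Error: The string s = ab may be shorter than p.
The pumping lemma only applies to strings with |s| ≥ p, and p is not under our control.
We must choose s in terms of p, e.g. s = a^p b^p, to ensure |s| ≥ p.
(The proof also fixes one particular y; a valid argument must handle every decomposition with |xy| ≤ p and |y| ≥ 1 — for s = a^p b^p this forces y = a^k, and then xy²z = a^(p+k) b^p ∉ L.)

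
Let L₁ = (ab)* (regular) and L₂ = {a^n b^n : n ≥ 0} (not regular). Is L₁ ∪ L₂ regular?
No — L₁ ∪ L₂ is not regular.

Let U = (ab)* ∪ {a^n b^n}. If U were regular, then U ∩ aa*bb* would be regular (closure under intersection with a regular language). But (ab)* ∩ aa*bb* = {ab} and {a^n b^n} ∩ aa*bb* = {a^n b^n : n ≥ 1}, so U ∩ aa*bb* = {a^n b^n : n ≥ 1}, which is not regular. Hence U is not regular.

Note that the bare facts "L₁ regular, L₂ non-regular" do not settle the question by themselves: the closure of regular languages under ∪, ∩, complement and difference applies only when BOTH operands are regular. With a non-regular operand the result can come out regular or non-regular depending on the specific languages, so one has to work out L₁ ∪ L₂ for this particular pair, as above.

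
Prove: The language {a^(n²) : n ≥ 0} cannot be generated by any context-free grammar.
Assume for contradiction that L is context-free, and let p ≥ 1 be the pumping length given by the pumping lemma for CFLs.
Choose s = a^(p²). Then s ∈ L and |s| = p² ≥ p.
By the CFL pumping lemma, s = uvxyz for some u, v, x, y, z with |vxy| ≤ p, |vy| ≥ 1, and uv^i xy^i z ∈ L for every i ≥ 0.
All symbols are a's, so only lengths matter: let k = |vy|, with 1 ≤ k ≤ |vxy| ≤ p.

Take i = 2: |uv²xy²z| = p² + k, and p² < p² + k ≤ p² + p < (p + 1)².
So the length lies strictly between consecutive squares and is not a perfect square; uv²xy²z ∉ L.

This contradicts the CFL pumping lemma, which requires uv^i xy^i z ∈ L for all i ≥ 0.
Hence L = {a^(n²) : n ≥ 0} is not context-free. ∎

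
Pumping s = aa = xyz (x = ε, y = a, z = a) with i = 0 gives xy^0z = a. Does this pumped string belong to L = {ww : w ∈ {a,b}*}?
No

xy⁰z = ε · ε · a = a.
a has odd length 1, so it cannot be written as ww and is not in L.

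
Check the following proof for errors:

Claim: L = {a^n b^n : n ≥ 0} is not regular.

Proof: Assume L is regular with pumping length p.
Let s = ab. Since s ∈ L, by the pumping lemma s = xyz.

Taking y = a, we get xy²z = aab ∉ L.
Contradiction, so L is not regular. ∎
The proof is INCORRECT.

Error: The string s = ab may be shorter than p.
The pumping lemma only applies to strings with |s| ≥ p, and p is not under our control.
We must choose s in terms of p, e.g. s = a^p b^p, to ensure |s| ≥ p.
(The proof also fixes one particular y; a valid argument must handle every decomposition with |xy| ≤ p and |y| ≥ 1 — for s = a^p b^p this forces y = a^k, and then xy²z = a^(p+k) b^p ∉ L.)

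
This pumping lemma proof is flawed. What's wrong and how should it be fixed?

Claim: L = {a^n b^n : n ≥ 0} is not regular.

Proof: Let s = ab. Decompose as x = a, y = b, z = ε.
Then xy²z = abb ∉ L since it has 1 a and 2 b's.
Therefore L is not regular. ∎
Error: The string s = ab might be shorter than the pumping length p.

Correction: Choose s = a^p b^p to ensure |s| ≥ p. Also, the decomposition is wrong: with |xy| ≤ p, y cannot include b's when s starts with p a's.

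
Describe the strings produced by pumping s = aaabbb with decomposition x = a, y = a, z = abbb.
{xy^i z : i ≥ 0} = {a^(2+i) b^3 : i ≥ 0} = {aabbb, aaabbb, aaaabbb, ...}

With x = a, y = a, z = abbb: Starting with aaabbb and pumping the second 'a', we get strings with 2+i a's followed by 3 b's for i = 0, 1, 2, ...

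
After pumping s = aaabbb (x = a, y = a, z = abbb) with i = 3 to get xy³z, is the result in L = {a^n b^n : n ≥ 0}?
No

xy³z = a · aaa · abbb = aaaaabbb.
aaaaabbb has 5 a's and 3 b's; 5 ≠ 3, so it is not in L.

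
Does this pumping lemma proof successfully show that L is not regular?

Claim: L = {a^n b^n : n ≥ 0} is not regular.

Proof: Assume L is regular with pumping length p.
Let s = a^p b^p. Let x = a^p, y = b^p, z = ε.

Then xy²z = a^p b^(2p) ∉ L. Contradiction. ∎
The proof is INCORRECT.

Error: The decomposition violates |xy| ≤ p.
With x = a^p and y = b^p, we have |xy| = 2p > p.
The pumping lemma requires |xy| ≤ p, so y must be within the first p characters.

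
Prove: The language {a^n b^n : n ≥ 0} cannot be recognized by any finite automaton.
Assume for contradiction that L is regular, and let p ≥ 1 be the pumping length given by the pumping lemma.
Choose s = a^p b^p. Then s ∈ L and |s| = 2p ≥ p.
By the pumping lemma, s = xyz for some x, y, z with |xy| ≤ p, |y| ≥ 1, and xy^i z ∈ L for every i ≥ 0.
Since |xy| ≤ p and the first p symbols of s are all a's, we must have y = a^k for some k with 1 ≤ k ≤ p.

Take i = 2: xy²z = a^(p + k) b^p.
This string has p + k a's but p b's, and p + k > p because k ≥ 1. So xy²z ∉ L.

This contradicts the pumping lemma, which requires xy^i z ∈ L for all i ≥ 0.
Hence L = {a^n b^n : n ≥ 0} is not regular. ∎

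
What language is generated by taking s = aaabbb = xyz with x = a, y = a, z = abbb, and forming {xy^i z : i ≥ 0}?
{xy^i z : i ≥ 0} = {a^(2+i) b^3 : i ≥ 0} = {aabbb, aaabbb, aaaabbb, ...}

With x = a, y = a, z = abbb: Starting with aaabbb and pumping the second 'a', we get strings with 2+i a's followed by 3 b's for i = 0, 1, 2, ...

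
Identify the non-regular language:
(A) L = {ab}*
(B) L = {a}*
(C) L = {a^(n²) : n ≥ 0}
(C) {a^(n²) : n ≥ 0}

(C) L = {a^(n²) : n ≥ 0} is NOT regular.

The pumping lemma can be used to prove this:
After pumping, length is no longer a perfect square

The other languages are regular because they can be recognized by finite automata.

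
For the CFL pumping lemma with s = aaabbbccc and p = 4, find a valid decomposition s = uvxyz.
u='aa', v='a', x='bb', y='b', z='ccc'

For s = aaabbbccc with pumping length p = 4:

One valid decomposition:
- u = 'aa'
- v = 'a'
- x = 'bb'
- y = 'b'
- z = 'ccc'

Verification:
- uvxyz = 'aa' + 'a' + 'bb' + 'b' + 'ccc' = aaabbbccc ✓
- |vxy| = |'abbb'| = 4 ≤ 4 ✓
- |vy| = |'ab'| = 2 > 0 ✓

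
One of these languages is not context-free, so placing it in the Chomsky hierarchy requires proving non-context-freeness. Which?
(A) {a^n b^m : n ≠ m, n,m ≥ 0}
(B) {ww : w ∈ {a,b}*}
(B) {ww : w ∈ {a,b}*}

(B) {ww : w ∈ {a,b}*} requires the CFL pumping lemma.

- {a^n b^m : n ≠ m, n,m ≥ 0} is context-free (but not regular)
  • Can be shown non-regular with the regular pumping lemma
  • After pumping a's, we can make n = m

- {ww : w ∈ {a,b}*} is NOT context-free
  • Requires the CFL pumping lemma to prove
  • Cannot verify equality of two arbitrary substrings

The CFL pumping lemma is "stronger" in that it can prove non-membership
in the larger class of context-free languages.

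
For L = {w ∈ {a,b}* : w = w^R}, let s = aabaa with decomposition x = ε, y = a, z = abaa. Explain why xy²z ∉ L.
xy²z = aaabaa ∉ L

Pumping with i = 2 replaces y = a by y² = aa:
- Original: s = xyz = aabaa; aabaa reversed is aabaa, the same string, so it is a palindrome and is in L
- Pumped: xy²z = ε · aa · abaa = aaabaa
- aaabaa reversed is aabaaa ≠ aaabaa, so it is not a palindrome and is not in L

The pumping lemma would require xy²z ∈ L, so this decomposition yields a contradiction.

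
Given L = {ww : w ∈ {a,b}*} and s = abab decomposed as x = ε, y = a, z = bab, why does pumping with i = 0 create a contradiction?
xy⁰z = bab ∉ L

Pumping with i = 0 replaces y = a by y⁰ = ε:
- Original: s = xyz = abab; abab splits into halves ab · ab, which are equal, so it is in L (w = ab)
- Pumped: xy⁰z = ε · ε · bab = bab
- bab has odd length 3, so it cannot be written as ww and is not in L

The pumping lemma would require xy⁰z ∈ L, so this decomposition yields a contradiction.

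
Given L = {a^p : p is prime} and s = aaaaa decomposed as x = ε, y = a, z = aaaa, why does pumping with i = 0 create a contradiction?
xy⁰z = aaaa ∉ L

Pumping with i = 0 replaces y = a by y⁰ = ε:
- Original: s = xyz = aaaaa; aaaaa has length 5, which is prime, so it is in L
- Pumped: xy⁰z = ε · ε · aaaa = aaaa
- aaaa has length 4 = 2 × 2, which is not prime, so it is not in L

The pumping lemma would require xy⁰z ∈ L, so this decomposition yields a contradiction.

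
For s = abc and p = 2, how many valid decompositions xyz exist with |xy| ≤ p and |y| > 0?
3

For s = 'abc' with pumping length p = 2:

Constraints: |xy| ≤ 2, |y| > 0

Valid decompositions (|xy| ≤ p, |y| ≥ 1):
  • x='', y='a', z='bc'
  • x='a', y='b', z='c'
  • x='', y='ab', z='c'

Total count: 3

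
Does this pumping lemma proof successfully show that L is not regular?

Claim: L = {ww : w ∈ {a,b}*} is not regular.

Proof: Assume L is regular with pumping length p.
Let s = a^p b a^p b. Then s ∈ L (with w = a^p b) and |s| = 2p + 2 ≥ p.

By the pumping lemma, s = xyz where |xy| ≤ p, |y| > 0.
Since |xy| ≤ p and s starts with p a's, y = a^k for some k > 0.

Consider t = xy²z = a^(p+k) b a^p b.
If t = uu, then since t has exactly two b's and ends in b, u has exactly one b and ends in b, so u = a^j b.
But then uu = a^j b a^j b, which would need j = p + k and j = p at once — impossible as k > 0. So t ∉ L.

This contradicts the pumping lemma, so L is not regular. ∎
The proof is correct.

This proof is valid because:
1. s = a^p b a^p b is in L and is chosen in terms of p, so |s| ≥ p holds for every p
2. The decomposition analysis is correct: |xy| ≤ p forces y to lie inside the leading a's
3. The contradiction is valid: the argument shows a^(p+k) b a^p b cannot be split into two equal halves
4. The conclusion follows logically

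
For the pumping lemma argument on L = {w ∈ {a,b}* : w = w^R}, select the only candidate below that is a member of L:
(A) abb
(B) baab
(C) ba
(B) baab

The pumping lemma is applied to a string s that lies in L, so first check membership of each option:
- (A) abb reversed is bba ≠ abb, so it is not a palindrome and is not in L ✗
- (B) baab reversed is baab, the same string, so it is a palindrome and is in L ✓
- (C) ba reversed is ab ≠ ba, so it is not a palindrome and is not in L ✗

Only (B) baab is in L, so it is the only candidate that could play the role of s.
(In a complete proof one picks s in terms of the pumping length p so that |s| ≥ p is guaranteed; a fixed string like baab illustrates the shape of such an s.)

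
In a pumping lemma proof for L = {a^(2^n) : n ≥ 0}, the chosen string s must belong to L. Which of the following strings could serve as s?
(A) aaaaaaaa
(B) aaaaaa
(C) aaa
(A) aaaaaaaa

The pumping lemma is applied to a string s that lies in L, so first check membership of each option:
- (A) aaaaaaaa has length 8 = 2^3, so it is in L ✓
- (B) aaaaaa has length 6, strictly between 2^2 = 4 and 2^3 = 8, so it is not in L ✗
- (C) aaa has length 3, strictly between 2^1 = 2 and 2^2 = 4, so it is not in L ✗

Only (A) aaaaaaaa is in L, so it is the only candidate that could play the role of s.
(In a complete proof one picks s in terms of the pumping length p so that |s| ≥ p is guaranteed; a fixed string like aaaaaaaa illustrates the shape of such an s.)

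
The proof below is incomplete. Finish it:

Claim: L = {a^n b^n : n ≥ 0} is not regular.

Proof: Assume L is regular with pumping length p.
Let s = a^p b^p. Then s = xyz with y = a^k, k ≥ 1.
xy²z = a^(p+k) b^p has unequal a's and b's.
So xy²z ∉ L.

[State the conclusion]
This contradicts the pumping lemma for regular languages,
which guarantees xy^i z ∈ L for all i ≥ 0.

Since our assumption that L is regular leads to a contradiction,
we conclude that L = {a^n b^n : n ≥ 0} is NOT regular. ∎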